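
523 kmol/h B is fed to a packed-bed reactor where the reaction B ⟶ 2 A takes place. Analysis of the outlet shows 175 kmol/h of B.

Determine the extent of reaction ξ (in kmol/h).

For B: n = n₀ − 1ξ → 175 = 523 − 1ξ, giving ξ = 348 kmol/h.
Outlet amounts (n = n₀ + ν ξ):
  B: 523 − 1(348) = 175
  A: 0 + 2(348) = 696

ξ = 348 kmol/h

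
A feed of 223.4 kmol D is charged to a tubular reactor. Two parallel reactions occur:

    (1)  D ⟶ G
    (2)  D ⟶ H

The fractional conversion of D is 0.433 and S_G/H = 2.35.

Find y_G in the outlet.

0.304

Conversion of D: D consumed = 0.433 × 223.4 = 96.73 kmol = 1ξ₁ + 1ξ₂.
Selectivity: 1ξ₁ / (1ξ₂) = 2.35 → ξ₁ = 2.35 ξ₂.
Substitute: (1·2.35 + 1) ξ₂ = 96.73 → ξ₂ = 28.88 kmol, ξ₁ = 67.86 kmol.
Outlet amounts (n = n₀ + Σ ν·ξ):
  D: 223.4 − 1(67.86) − 1(28.88) = 126.7
  G: 0 + 1(67.86) = 67.86
  H: 0 + 1(28.88) = 28.88
Total out = 223.4 kmol; y_G = 67.86 / 223.4 = 0.3037.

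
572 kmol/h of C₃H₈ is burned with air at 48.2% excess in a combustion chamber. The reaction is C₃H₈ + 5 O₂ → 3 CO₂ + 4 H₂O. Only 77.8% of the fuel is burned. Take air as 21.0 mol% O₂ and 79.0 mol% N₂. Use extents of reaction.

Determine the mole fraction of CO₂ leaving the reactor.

Stoichiometric O₂ = 5 × 572 = 2860 kmol/h; O₂ fed = 2860 × 1.482 = 4239 kmol/h.
N₂ fed = 4239 × 79/21 = 15940 kmol/h.
Fuel reacted = 0.778 × 572 → ξ = 445 kmol/h.
Outlet (n = n₀ + ν ξ):
  C₃H₈: 572 − 1(445) = 127
  O₂: 4239 − 5(445) = 2013
  N₂: 15940 (inert)
  CO₂: 0 + 3(445) = 1335
  H₂O: 0 + 4(445) = 1780
Total out = 21200 kmol/h; y_CO₂ = 1335 / 21200 = 0.06297.

0.063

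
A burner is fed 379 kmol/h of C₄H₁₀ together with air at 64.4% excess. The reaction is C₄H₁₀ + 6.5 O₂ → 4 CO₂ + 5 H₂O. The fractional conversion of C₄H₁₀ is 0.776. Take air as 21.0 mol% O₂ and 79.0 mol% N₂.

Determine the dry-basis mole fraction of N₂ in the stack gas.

Stoichiometric O₂ = 6.5 × 379 = 2464 kmol/h; O₂ fed = 2464 × 1.644 = 4050 kmol/h.
N₂ fed = 4050 × 79/21 = 15240 kmol/h.
Fuel reacted = 0.776 × 379 → ξ = 294.1 kmol/h.
Outlet (n = n₀ + ν ξ):
  C₄H₁₀: 379 − 1(294.1) = 84.9
  O₂: 4050 − 6.5(294.1) = 2138
  N₂: 15240 (inert)
  CO₂: 0 + 4(294.1) = 1176
  H₂O: 0 + 5(294.1) = 1471
Dry total = 18640 kmol/h; y_N₂ (dry) = 15240 / 18640 = 0.8176.

0.818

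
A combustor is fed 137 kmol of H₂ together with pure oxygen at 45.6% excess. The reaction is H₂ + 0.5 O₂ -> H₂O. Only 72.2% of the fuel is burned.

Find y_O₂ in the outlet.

Stoichiometric O₂ = 0.5 × 137 = 68.5 kmol; O₂ fed = 68.5 × 1.456 = 99.74 kmol.
Fuel reacted = 0.722 × 137 → ξ = 98.91 kmol.
Outlet (n = n₀ + ν ξ):
  H₂: 137 − 1(98.91) = 38.09
  O₂: 99.74 − 0.5(98.91) = 50.28
  H₂O: 0 + 1(98.91) = 98.91
Total out = 187.3 kmol; y_O₂ = 50.28 / 187.3 = 0.2685.

0.268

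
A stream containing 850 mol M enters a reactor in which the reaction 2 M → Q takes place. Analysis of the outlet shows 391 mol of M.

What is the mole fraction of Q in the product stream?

For M: n = n₀ − 2ξ → 391 = 850 − 2ξ, giving ξ = 229.5 mol.
Outlet amounts (n = n₀ + ν ξ):
  M: 850 − 2(229.5) = 391
  Q: 0 + 1(229.5) = 229.5
Total out = 620.5 mol; y_Q = 229.5 / 620.5 = 0.3699.

0.37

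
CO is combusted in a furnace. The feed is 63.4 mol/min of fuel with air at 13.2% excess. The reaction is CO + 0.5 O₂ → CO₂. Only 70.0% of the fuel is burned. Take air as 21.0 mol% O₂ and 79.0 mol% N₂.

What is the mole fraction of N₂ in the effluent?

0.636

Stoichiometric O₂ = 0.5 × 63.4 = 31.7 mol/min; O₂ fed = 31.7 × 1.132 = 35.88 mol/min.
N₂ fed = 35.88 × 79/21 = 135 mol/min.
Fuel reacted = 0.7 × 63.4 → ξ = 44.38 mol/min.
Outlet (n = n₀ + ν ξ):
  CO: 63.4 − 1(44.38) = 19.02
  O₂: 35.88 − 0.5(44.38) = 13.69
  N₂: 135 (inert)
  CO₂: 0 + 1(44.38) = 44.38
Total out = 212.1 mol/min; y_N₂ = 135 / 212.1 = 0.6365.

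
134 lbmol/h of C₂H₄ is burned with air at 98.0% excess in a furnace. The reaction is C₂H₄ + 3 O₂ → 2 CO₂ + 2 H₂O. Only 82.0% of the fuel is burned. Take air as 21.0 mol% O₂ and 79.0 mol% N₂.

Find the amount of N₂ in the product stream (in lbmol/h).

2990 lbmol/h

Stoichiometric O₂ = 3 × 134 = 402 lbmol/h; O₂ fed = 402 × 1.980 = 796 lbmol/h.
N₂ fed = 796 × 79/21 = 2994 lbmol/h.
Fuel reacted = 0.82 × 134 → ξ = 109.9 lbmol/h.
Outlet (n = n₀ + ν ξ):
  C₂H₄: 134 − 1(109.9) = 24.12
  O₂: 796 − 3(109.9) = 466.3
  N₂: 2994 (inert)
  CO₂: 0 + 2(109.9) = 219.8
  H₂O: 0 + 2(109.9) = 219.8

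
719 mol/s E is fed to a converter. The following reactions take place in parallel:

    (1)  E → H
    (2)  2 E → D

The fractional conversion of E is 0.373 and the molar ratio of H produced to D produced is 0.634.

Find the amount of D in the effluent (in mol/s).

102 mol/s

Conversion of E: E consumed = 0.373 × 719 = 268.2 mol/s = 1ξ₁ + 2ξ₂.
Selectivity: 1ξ₁ / (1ξ₂) = 0.634 → ξ₁ = 0.634 ξ₂.
Substitute: (1·0.634 + 2) ξ₂ = 268.2 → ξ₂ = 101.8 mol/s, ξ₁ = 64.55 mol/s.
Outlet amounts (n = n₀ + Σ ν·ξ):
  E: 719 − 1(64.55) − 2(101.8) = 450.8
  H: 0 + 1(64.55) = 64.55
  D: 0 + 1(101.8) = 101.8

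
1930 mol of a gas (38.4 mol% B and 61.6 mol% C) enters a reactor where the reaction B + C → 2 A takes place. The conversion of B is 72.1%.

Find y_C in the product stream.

B reacted = 0.721 × 741.1 = 534.3 mol; ν_B = −1, so ξ = 534.3/1 = 534.3 mol.
Outlet amounts (n = n₀ + ν ξ):
  B: 741.1 − 1(534.3) = 206.8
  C: 1189 − 1(534.3) = 654.5
  A: 0 + 2(534.3) = 1069
Total out = 1930 mol; y_C = 654.5 / 1930 = 0.3391.

0.339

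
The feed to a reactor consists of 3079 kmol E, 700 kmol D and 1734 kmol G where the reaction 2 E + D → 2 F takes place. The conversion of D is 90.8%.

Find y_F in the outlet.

0.261

D reacted = 0.908 × 700 = 635.6 kmol; ν_D = −1, so ξ = 635.6/1 = 635.6 kmol.
Outlet amounts (n = n₀ + ν ξ):
  E: 3079 − 2(635.6) = 1808
  D: 700 − 1(635.6) = 64.4
  F: 0 + 2(635.6) = 1271
  G: 1734 (inert)
Total out = 4877 kmol; y_F = 1271 / 4877 = 0.2606.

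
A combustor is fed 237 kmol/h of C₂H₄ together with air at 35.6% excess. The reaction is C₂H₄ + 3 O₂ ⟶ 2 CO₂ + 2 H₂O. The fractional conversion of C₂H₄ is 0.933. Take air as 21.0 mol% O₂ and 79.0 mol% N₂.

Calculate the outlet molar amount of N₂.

3630 kmol/h

Stoichiometric O₂ = 3 × 237 = 711 kmol/h; O₂ fed = 711 × 1.356 = 964.1 kmol/h.
N₂ fed = 964.1 × 79/21 = 3627 kmol/h.
Fuel reacted = 0.933 × 237 → ξ = 221.1 kmol/h.
Outlet (n = n₀ + ν ξ):
  C₂H₄: 237 − 1(221.1) = 15.88
  O₂: 964.1 − 3(221.1) = 300.8
  N₂: 3627 (inert)
  CO₂: 0 + 2(221.1) = 442.2
  H₂O: 0 + 2(221.1) = 442.2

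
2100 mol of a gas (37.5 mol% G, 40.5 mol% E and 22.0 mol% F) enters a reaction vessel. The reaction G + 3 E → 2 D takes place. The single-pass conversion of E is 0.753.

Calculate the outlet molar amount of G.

574 mol

E reacted = 0.753 × 850.5 = 640.4 mol; ν_E = −3, so ξ = 640.4/3 = 213.5 mol.
Outlet amounts (n = n₀ + ν ξ):
  G: 787.5 − 1(213.5) = 574
  E: 850.5 − 3(213.5) = 210.1
  D: 0 + 2(213.5) = 427
  F: 462 (inert)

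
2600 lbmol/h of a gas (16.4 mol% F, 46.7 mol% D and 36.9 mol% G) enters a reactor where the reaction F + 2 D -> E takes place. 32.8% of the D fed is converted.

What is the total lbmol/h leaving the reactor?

D reacted = 0.328 × 1214 = 398.3 lbmol/h; ν_D = −2, so ξ = 398.3/2 = 199.1 lbmol/h.
Outlet amounts (n = n₀ + ν ξ):
  F: 426.4 − 1(199.1) = 227.3
  D: 1214 − 2(199.1) = 815.9
  E: 0 + 1(199.1) = 199.1
  G: 959.4 (inert)
Total out = 227.3 + 815.9 + 199.1 + 959.4 = 2202 lbmol/h.

2200 lbmol/h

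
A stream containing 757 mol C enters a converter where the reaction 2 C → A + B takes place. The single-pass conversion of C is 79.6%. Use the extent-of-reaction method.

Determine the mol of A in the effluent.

301 mol

C reacted = 0.796 × 757 = 602.6 mol; ν_C = −2, so ξ = 602.6/2 = 301.3 mol.
Outlet amounts (n = n₀ + ν ξ):
  C: 757 − 2(301.3) = 154.4
  A: 0 + 1(301.3) = 301.3
  B: 0 + 1(301.3) = 301.3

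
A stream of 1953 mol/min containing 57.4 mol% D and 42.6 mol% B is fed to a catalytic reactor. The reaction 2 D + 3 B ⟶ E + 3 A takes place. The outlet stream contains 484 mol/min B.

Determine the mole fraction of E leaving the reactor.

For B: n = n₀ − 3ξ → 484 = 832 − 3ξ, giving ξ = 116 mol/min.
Outlet amounts (n = n₀ + ν ξ):
  D: 1121 − 2(116) = 889
  B: 832 − 3(116) = 484
  E: 0 + 1(116) = 116
  A: 0 + 3(116) = 348
Total out = 1837 mol/min; y_E = 116 / 1837 = 0.06314.

0.0631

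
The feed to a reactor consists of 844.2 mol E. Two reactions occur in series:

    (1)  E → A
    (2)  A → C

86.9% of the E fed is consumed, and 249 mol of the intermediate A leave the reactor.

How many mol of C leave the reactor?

485 mol

Conversion of E: E consumed = 1ξ₁ = 0.869 × 844.2 → ξ₁ = 733.6 mol.
A balance: n_A = 0 + 1ξ₁ − 1ξ₂ = 249 → ξ₂ = (1·733.6 − 249)/1 = 484.6 mol.
Outlet amounts (n = n₀ + Σ ν·ξ):
  E: 844.2 − 1(733.6) = 110.6
  A: 0 + 1(733.6) − 1(484.6) = 249
  C: 0 + 1(484.6) = 484.6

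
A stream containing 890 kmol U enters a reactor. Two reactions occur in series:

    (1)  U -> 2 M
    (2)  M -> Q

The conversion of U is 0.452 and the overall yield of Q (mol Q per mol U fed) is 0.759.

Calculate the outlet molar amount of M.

129 kmol

Conversion of U: U consumed = 1ξ₁ = 0.452 × 890 → ξ₁ = 402.3 kmol.
Yield of Q: 1ξ₂ / 890 = 0.759 → ξ₂ = 675.5 kmol.
Outlet amounts (n = n₀ + Σ ν·ξ):
  U: 890 − 1(402.3) = 487.7
  M: 0 + 2(402.3) − 1(675.5) = 129.1
  Q: 0 + 1(675.5) = 675.5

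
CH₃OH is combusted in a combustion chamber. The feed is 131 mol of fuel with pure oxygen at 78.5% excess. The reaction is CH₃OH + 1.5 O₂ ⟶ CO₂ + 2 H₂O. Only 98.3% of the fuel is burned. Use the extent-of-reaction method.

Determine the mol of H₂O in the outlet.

258 mol

Stoichiometric O₂ = 1.5 × 131 = 196.5 mol; O₂ fed = 196.5 × 1.785 = 350.8 mol.
Fuel reacted = 0.983 × 131 → ξ = 128.8 mol.
Outlet (n = n₀ + ν ξ):
  CH₃OH: 131 − 1(128.8) = 2.227
  O₂: 350.8 − 1.5(128.8) = 157.6
  CO₂: 0 + 1(128.8) = 128.8
  H₂O: 0 + 2(128.8) = 257.5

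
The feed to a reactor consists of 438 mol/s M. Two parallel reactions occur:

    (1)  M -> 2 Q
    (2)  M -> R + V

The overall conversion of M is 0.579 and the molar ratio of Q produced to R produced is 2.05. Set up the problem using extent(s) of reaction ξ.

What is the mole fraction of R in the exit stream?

0.181

Conversion of M: M consumed = 0.579 × 438 = 253.6 mol/s = 1ξ₁ + 1ξ₂.
Selectivity: 2ξ₁ / (1ξ₂) = 2.05 → ξ₁ = 1.025 ξ₂.
Substitute: (1·1.025 + 1) ξ₂ = 253.6 → ξ₂ = 125.2 mol/s, ξ₁ = 128.4 mol/s.
Outlet amounts (n = n₀ + Σ ν·ξ):
  M: 438 − 1(128.4) − 1(125.2) = 184.4
  Q: 0 + 2(128.4) = 256.7
  R: 0 + 1(125.2) = 125.2
  V: 0 + 1(125.2) = 125.2
Total out = 691.6 mol/s; y_R = 125.2 / 691.6 = 0.1811.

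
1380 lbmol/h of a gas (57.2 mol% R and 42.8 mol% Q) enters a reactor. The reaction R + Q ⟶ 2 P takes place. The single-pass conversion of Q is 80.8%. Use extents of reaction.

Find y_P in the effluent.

0.692

Q reacted = 0.808 × 590.6 = 477.2 lbmol/h; ν_Q = −1, so ξ = 477.2/1 = 477.2 lbmol/h.
Outlet amounts (n = n₀ + ν ξ):
  R: 789.4 − 1(477.2) = 312.1
  Q: 590.6 − 1(477.2) = 113.4
  P: 0 + 2(477.2) = 954.5
Total out = 1380 lbmol/h; y_P = 954.5 / 1380 = 0.6916.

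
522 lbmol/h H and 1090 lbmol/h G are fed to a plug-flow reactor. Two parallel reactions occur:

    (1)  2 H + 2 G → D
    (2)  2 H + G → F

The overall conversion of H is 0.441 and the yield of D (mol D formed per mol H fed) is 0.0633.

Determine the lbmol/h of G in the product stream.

Yield of D: 1ξ₁ / 522 = 0.0633 → ξ₁ = 33.04 lbmol/h.
Conversion of H: 2ξ₁ + 2ξ₂ = 0.441 × 522 = 230.2 → ξ₂ = 82.06 lbmol/h.
Outlet amounts (n = n₀ + Σ ν·ξ):
  H: 522 − 2(33.04) − 2(82.06) = 291.8
  G: 1090 − 2(33.04) − 1(82.06) = 941.9
  D: 0 + 1(33.04) = 33.04
  F: 0 + 1(82.06) = 82.06

942 lbmol/h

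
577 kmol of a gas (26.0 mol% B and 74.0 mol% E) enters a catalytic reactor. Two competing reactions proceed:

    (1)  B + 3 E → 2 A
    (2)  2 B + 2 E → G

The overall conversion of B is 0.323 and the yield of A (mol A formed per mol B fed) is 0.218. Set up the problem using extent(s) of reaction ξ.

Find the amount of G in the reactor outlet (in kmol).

16.1 kmol

Yield of A: 2ξ₁ / 150 = 0.218 → ξ₁ = 16.35 kmol.
Conversion of B: 1ξ₁ + 2ξ₂ = 0.323 × 150 = 48.46 → ξ₂ = 16.05 kmol.
Outlet amounts (n = n₀ + Σ ν·ξ):
  B: 150 − 1(16.35) − 2(16.05) = 101.6
  E: 427 − 3(16.35) − 2(16.05) = 345.8
  A: 0 + 2(16.35) = 32.7
  G: 0 + 1(16.05) = 16.05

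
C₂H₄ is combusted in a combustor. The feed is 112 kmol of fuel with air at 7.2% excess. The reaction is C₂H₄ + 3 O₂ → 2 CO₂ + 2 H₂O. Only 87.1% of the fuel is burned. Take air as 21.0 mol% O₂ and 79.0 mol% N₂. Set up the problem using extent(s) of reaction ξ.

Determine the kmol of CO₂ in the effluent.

Stoichiometric O₂ = 3 × 112 = 336 kmol; O₂ fed = 336 × 1.072 = 360.2 kmol.
N₂ fed = 360.2 × 79/21 = 1355 kmol.
Fuel reacted = 0.871 × 112 → ξ = 97.55 kmol.
Outlet (n = n₀ + ν ξ):
  C₂H₄: 112 − 1(97.55) = 14.45
  O₂: 360.2 − 3(97.55) = 67.54
  N₂: 1355 (inert)
  CO₂: 0 + 2(97.55) = 195.1
  H₂O: 0 + 2(97.55) = 195.1

195 kmol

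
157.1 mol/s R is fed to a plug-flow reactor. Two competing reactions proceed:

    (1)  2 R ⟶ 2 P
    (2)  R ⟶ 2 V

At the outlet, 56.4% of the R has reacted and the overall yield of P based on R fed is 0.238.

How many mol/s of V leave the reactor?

Yield of P: 2ξ₁ / 157.1 = 0.238 → ξ₁ = 18.69 mol/s.
Conversion of R: 2ξ₁ + 1ξ₂ = 0.564 × 157.1 = 88.6 → ξ₂ = 51.21 mol/s.
Outlet amounts (n = n₀ + Σ ν·ξ):
  R: 157.1 − 2(18.69) − 1(51.21) = 68.5
  P: 0 + 2(18.69) = 37.39
  V: 0 + 2(51.21) = 102.4

102 mol/s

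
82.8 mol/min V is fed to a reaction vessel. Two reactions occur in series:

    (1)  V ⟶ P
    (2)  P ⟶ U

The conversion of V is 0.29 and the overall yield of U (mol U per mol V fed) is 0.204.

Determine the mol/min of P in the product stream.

Conversion of V: V consumed = 1ξ₁ = 0.29 × 82.8 → ξ₁ = 24.01 mol/min.
Yield of U: 1ξ₂ / 82.8 = 0.204 → ξ₂ = 16.89 mol/min.
Outlet amounts (n = n₀ + Σ ν·ξ):
  V: 82.8 − 1(24.01) = 58.79
  P: 0 + 1(24.01) − 1(16.89) = 7.121
  U: 0 + 1(16.89) = 16.89

7.12 mol/min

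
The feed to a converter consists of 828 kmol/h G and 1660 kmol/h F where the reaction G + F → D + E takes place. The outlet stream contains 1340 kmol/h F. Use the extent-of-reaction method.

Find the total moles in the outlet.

2490 kmol/h

For F: n = n₀ − 1ξ → 1340 = 1660 − 1ξ, giving ξ = 320 kmol/h.
Outlet amounts (n = n₀ + ν ξ):
  G: 828 − 1(320) = 508
  F: 1660 − 1(320) = 1340
  D: 0 + 1(320) = 320
  E: 0 + 1(320) = 320
Total out = 508 + 1340 + 320 + 320 = 2488 kmol/h.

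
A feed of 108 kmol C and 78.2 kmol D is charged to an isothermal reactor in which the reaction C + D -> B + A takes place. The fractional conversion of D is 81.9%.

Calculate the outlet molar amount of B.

D reacted = 0.819 × 78.2 = 64.05 kmol; ν_D = −1, so ξ = 64.05/1 = 64.05 kmol.
Outlet amounts (n = n₀ + ν ξ):
  C: 108 − 1(64.05) = 43.95
  D: 78.2 − 1(64.05) = 14.15
  B: 0 + 1(64.05) = 64.05
  A: 0 + 1(64.05) = 64.05

64 kmol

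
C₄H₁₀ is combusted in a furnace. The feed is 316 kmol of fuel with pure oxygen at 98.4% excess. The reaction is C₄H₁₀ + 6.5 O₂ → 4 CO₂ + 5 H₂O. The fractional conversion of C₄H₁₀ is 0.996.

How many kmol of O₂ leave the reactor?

2030 kmol

Stoichiometric O₂ = 6.5 × 316 = 2054 kmol; O₂ fed = 2054 × 1.984 = 4075 kmol.
Fuel reacted = 0.996 × 316 → ξ = 314.7 kmol.
Outlet (n = n₀ + ν ξ):
  C₄H₁₀: 316 − 1(314.7) = 1.264
  O₂: 4075 − 6.5(314.7) = 2029
  CO₂: 0 + 4(314.7) = 1259
  H₂O: 0 + 5(314.7) = 1574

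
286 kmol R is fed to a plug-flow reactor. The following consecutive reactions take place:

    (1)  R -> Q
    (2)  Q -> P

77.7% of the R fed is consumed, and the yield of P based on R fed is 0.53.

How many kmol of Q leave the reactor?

Conversion of R: R consumed = 1ξ₁ = 0.777 × 286 → ξ₁ = 222.2 kmol.
Yield of P: 1ξ₂ / 286 = 0.53 → ξ₂ = 151.6 kmol.
Outlet amounts (n = n₀ + Σ ν·ξ):
  R: 286 − 1(222.2) = 63.78
  Q: 0 + 1(222.2) − 1(151.6) = 70.64
  P: 0 + 1(151.6) = 151.6

70.6 kmol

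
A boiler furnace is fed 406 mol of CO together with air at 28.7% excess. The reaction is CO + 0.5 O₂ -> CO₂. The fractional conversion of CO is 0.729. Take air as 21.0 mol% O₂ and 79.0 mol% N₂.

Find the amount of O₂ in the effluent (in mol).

Stoichiometric O₂ = 0.5 × 406 = 203 mol; O₂ fed = 203 × 1.287 = 261.3 mol.
N₂ fed = 261.3 × 79/21 = 982.8 mol.
Fuel reacted = 0.729 × 406 → ξ = 296 mol.
Outlet (n = n₀ + ν ξ):
  CO: 406 − 1(296) = 110
  O₂: 261.3 − 0.5(296) = 113.3
  N₂: 982.8 (inert)
  CO₂: 0 + 1(296) = 296

113 mol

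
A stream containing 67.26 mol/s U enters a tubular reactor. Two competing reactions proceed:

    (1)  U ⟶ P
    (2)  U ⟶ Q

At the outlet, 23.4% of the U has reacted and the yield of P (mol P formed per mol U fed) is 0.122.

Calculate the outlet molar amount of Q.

Yield of P: 1ξ₁ / 67.26 = 0.122 → ξ₁ = 8.206 mol/s.
Conversion of U: 1ξ₁ + 1ξ₂ = 0.234 × 67.26 = 15.74 → ξ₂ = 7.533 mol/s.
Outlet amounts (n = n₀ + Σ ν·ξ):
  U: 67.26 − 1(8.206) − 1(7.533) = 51.52
  P: 0 + 1(8.206) = 8.206
  Q: 0 + 1(7.533) = 7.533

7.53 mol/s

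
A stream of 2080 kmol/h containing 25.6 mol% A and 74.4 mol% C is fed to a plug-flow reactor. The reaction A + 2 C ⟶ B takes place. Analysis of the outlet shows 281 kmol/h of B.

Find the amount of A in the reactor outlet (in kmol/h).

For B: n = n₀ + 1ξ → 281 = 0 + 1ξ, giving ξ = 281 kmol/h.
Outlet amounts (n = n₀ + ν ξ):
  A: 532.5 − 1(281) = 251.5
  C: 1548 − 2(281) = 985.5
  B: 0 + 1(281) = 281

251 kmol/h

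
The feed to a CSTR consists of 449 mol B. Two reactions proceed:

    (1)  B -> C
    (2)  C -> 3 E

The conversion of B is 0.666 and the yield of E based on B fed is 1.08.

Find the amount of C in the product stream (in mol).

137 mol

Conversion of B: B consumed = 1ξ₁ = 0.666 × 449 → ξ₁ = 299 mol.
Yield of E: 3ξ₂ / 449 = 1.08 → ξ₂ = 161.6 mol.
Outlet amounts (n = n₀ + Σ ν·ξ):
  B: 449 − 1(299) = 150
  C: 0 + 1(299) − 1(161.6) = 137.4
  E: 0 + 3(161.6) = 484.9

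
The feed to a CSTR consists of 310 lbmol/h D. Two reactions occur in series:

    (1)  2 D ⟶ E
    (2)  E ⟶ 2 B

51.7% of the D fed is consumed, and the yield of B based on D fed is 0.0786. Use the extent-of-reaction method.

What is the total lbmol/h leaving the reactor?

Conversion of D: D consumed = 2ξ₁ = 0.517 × 310 → ξ₁ = 80.14 lbmol/h.
Yield of B: 2ξ₂ / 310 = 0.0786 → ξ₂ = 12.18 lbmol/h.
Outlet amounts (n = n₀ + Σ ν·ξ):
  D: 310 − 2(80.14) = 149.7
  E: 0 + 1(80.14) − 1(12.18) = 67.95
  B: 0 + 2(12.18) = 24.37
Total out = 149.7 + 67.95 + 24.37 = 242 lbmol/h.

242 lbmol/h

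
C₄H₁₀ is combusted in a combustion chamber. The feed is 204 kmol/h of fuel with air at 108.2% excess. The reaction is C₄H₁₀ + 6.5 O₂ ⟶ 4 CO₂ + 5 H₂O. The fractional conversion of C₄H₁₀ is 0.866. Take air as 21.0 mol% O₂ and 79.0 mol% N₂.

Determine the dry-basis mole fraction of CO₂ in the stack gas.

0.0555

Stoichiometric O₂ = 6.5 × 204 = 1326 kmol/h; O₂ fed = 1326 × 2.082 = 2761 kmol/h.
N₂ fed = 2761 × 79/21 = 10390 kmol/h.
Fuel reacted = 0.866 × 204 → ξ = 176.7 kmol/h.
Outlet (n = n₀ + ν ξ):
  C₄H₁₀: 204 − 1(176.7) = 27.34
  O₂: 2761 − 6.5(176.7) = 1612
  N₂: 10390 (inert)
  CO₂: 0 + 4(176.7) = 706.7
  H₂O: 0 + 5(176.7) = 883.3
Dry total = 12730 kmol/h; y_CO₂ (dry) = 706.7 / 12730 = 0.0555.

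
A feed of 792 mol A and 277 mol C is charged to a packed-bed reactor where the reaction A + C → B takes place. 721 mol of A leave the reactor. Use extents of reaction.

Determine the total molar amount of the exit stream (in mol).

998 mol

For A: n = n₀ − 1ξ → 721 = 792 − 1ξ, giving ξ = 71 mol.
Outlet amounts (n = n₀ + ν ξ):
  A: 792 − 1(71) = 721
  C: 277 − 1(71) = 206
  B: 0 + 1(71) = 71
Total out = 721 + 206 + 71 = 998 mol.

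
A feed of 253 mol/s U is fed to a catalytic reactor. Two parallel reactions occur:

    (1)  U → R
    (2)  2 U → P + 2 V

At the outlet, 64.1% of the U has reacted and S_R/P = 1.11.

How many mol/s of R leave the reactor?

57.9 mol/s

Conversion of U: U consumed = 0.641 × 253 = 162.2 mol/s = 1ξ₁ + 2ξ₂.
Selectivity: 1ξ₁ / (1ξ₂) = 1.11 → ξ₁ = 1.11 ξ₂.
Substitute: (1·1.11 + 2) ξ₂ = 162.2 → ξ₂ = 52.15 mol/s, ξ₁ = 57.88 mol/s.
Outlet amounts (n = n₀ + Σ ν·ξ):
  U: 253 − 1(57.88) − 2(52.15) = 90.83
  R: 0 + 1(57.88) = 57.88
  P: 0 + 1(52.15) = 52.15
  V: 0 + 2(52.15) = 104.3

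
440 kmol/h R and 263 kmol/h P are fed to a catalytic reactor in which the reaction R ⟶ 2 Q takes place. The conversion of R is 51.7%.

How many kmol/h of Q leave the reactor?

455 kmol/h

R reacted = 0.517 × 440 = 227.5 kmol/h; ν_R = −1, so ξ = 227.5/1 = 227.5 kmol/h.
Outlet amounts (n = n₀ + ν ξ):
  R: 440 − 1(227.5) = 212.5
  Q: 0 + 2(227.5) = 455
  P: 263 (inert)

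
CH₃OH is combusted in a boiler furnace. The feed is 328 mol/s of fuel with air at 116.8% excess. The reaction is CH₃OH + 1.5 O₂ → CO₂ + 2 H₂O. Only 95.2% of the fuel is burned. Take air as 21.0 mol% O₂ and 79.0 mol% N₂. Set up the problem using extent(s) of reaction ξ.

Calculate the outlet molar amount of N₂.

Stoichiometric O₂ = 1.5 × 328 = 492 mol/s; O₂ fed = 492 × 2.168 = 1067 mol/s.
N₂ fed = 1067 × 79/21 = 4013 mol/s.
Fuel reacted = 0.952 × 328 → ξ = 312.3 mol/s.
Outlet (n = n₀ + ν ξ):
  CH₃OH: 328 − 1(312.3) = 15.74
  O₂: 1067 − 1.5(312.3) = 598.3
  N₂: 4013 (inert)
  CO₂: 0 + 1(312.3) = 312.3
  H₂O: 0 + 2(312.3) = 624.5

4010 mol/s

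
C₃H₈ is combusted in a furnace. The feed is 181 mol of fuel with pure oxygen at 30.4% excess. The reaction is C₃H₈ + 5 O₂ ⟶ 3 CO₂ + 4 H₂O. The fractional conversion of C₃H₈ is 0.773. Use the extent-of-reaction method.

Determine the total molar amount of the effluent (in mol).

1500 mol

Stoichiometric O₂ = 5 × 181 = 905 mol; O₂ fed = 905 × 1.304 = 1180 mol.
Fuel reacted = 0.773 × 181 → ξ = 139.9 mol.
Outlet (n = n₀ + ν ξ):
  C₃H₈: 181 − 1(139.9) = 41.09
  O₂: 1180 − 5(139.9) = 480.6
  CO₂: 0 + 3(139.9) = 419.7
  H₂O: 0 + 4(139.9) = 559.7
Total out = 41.09 + 480.6 + 419.7 + 559.7 = 1501 mol.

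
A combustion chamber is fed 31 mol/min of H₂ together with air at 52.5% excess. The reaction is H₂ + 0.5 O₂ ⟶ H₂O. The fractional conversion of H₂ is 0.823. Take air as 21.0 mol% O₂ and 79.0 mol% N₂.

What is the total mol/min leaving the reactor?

131 mol/min

Stoichiometric O₂ = 0.5 × 31 = 15.5 mol/min; O₂ fed = 15.5 × 1.525 = 23.64 mol/min.
N₂ fed = 23.64 × 79/21 = 88.92 mol/min.
Fuel reacted = 0.823 × 31 → ξ = 25.51 mol/min.
Outlet (n = n₀ + ν ξ):
  H₂: 31 − 1(25.51) = 5.487
  O₂: 23.64 − 0.5(25.51) = 10.88
  N₂: 88.92 (inert)
  H₂O: 0 + 1(25.51) = 25.51
Total out = 5.487 + 10.88 + 88.92 + 25.51 = 130.8 mol/min.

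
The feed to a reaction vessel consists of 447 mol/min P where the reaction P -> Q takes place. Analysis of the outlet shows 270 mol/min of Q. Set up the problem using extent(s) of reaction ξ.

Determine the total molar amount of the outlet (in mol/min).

For Q: n = n₀ + 1ξ → 270 = 0 + 1ξ, giving ξ = 270 mol/min.
Outlet amounts (n = n₀ + ν ξ):
  P: 447 − 1(270) = 177
  Q: 0 + 1(270) = 270
Total out = 177 + 270 = 447 mol/min.

447 mol/min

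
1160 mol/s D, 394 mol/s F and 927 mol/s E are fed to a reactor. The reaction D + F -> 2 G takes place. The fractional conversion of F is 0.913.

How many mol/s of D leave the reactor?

F reacted = 0.913 × 394 = 359.7 mol/s; ν_F = −1, so ξ = 359.7/1 = 359.7 mol/s.
Outlet amounts (n = n₀ + ν ξ):
  D: 1160 − 1(359.7) = 800.3
  F: 394 − 1(359.7) = 34.28
  G: 0 + 2(359.7) = 719.4
  E: 927 (inert)

800 mol/s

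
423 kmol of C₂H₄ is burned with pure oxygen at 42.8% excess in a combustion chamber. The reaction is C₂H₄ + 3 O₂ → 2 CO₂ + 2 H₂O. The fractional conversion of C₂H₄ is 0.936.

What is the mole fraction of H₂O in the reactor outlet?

Stoichiometric O₂ = 3 × 423 = 1269 kmol; O₂ fed = 1269 × 1.428 = 1812 kmol.
Fuel reacted = 0.936 × 423 → ξ = 395.9 kmol.
Outlet (n = n₀ + ν ξ):
  C₂H₄: 423 − 1(395.9) = 27.07
  O₂: 1812 − 3(395.9) = 624.3
  CO₂: 0 + 2(395.9) = 791.9
  H₂O: 0 + 2(395.9) = 791.9
Total out = 2235 kmol; y_H₂O = 791.9 / 2235 = 0.3543.

0.354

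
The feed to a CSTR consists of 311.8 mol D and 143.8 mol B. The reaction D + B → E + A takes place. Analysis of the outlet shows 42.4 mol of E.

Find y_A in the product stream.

For E: n = n₀ + 1ξ → 42.4 = 0 + 1ξ, giving ξ = 42.4 mol.
Outlet amounts (n = n₀ + ν ξ):
  D: 311.8 − 1(42.4) = 269.4
  B: 143.8 − 1(42.4) = 101.4
  E: 0 + 1(42.4) = 42.4
  A: 0 + 1(42.4) = 42.4
Total out = 455.6 mol; y_A = 42.4 / 455.6 = 0.09306.

0.0931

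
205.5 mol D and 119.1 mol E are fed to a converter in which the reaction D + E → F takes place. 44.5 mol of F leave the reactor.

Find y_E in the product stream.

For F: n = n₀ + 1ξ → 44.5 = 0 + 1ξ, giving ξ = 44.5 mol.
Outlet amounts (n = n₀ + ν ξ):
  D: 205.5 − 1(44.5) = 161
  E: 119.1 − 1(44.5) = 74.6
  F: 0 + 1(44.5) = 44.5
Total out = 280.1 mol; y_E = 74.6 / 280.1 = 0.2663.

0.266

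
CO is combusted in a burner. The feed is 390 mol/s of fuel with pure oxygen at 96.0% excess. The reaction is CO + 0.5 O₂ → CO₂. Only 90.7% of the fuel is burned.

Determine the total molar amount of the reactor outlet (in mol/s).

Stoichiometric O₂ = 0.5 × 390 = 195 mol/s; O₂ fed = 195 × 1.960 = 382.2 mol/s.
Fuel reacted = 0.907 × 390 → ξ = 353.7 mol/s.
Outlet (n = n₀ + ν ξ):
  CO: 390 − 1(353.7) = 36.27
  O₂: 382.2 − 0.5(353.7) = 205.3
  CO₂: 0 + 1(353.7) = 353.7
Total out = 36.27 + 205.3 + 353.7 = 595.3 mol/s.

595 mol/s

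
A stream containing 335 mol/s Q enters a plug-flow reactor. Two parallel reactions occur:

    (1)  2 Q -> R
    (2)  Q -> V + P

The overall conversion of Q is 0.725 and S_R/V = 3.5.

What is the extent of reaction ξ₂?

ξ₂ = 30.4 mol/s

Conversion of Q: Q consumed = 0.725 × 335 = 242.9 mol/s = 2ξ₁ + 1ξ₂.
Selectivity: 1ξ₁ / (1ξ₂) = 3.5 → ξ₁ = 3.5 ξ₂.
Substitute: (2·3.5 + 1) ξ₂ = 242.9 → ξ₂ = 30.36 mol/s, ξ₁ = 106.3 mol/s.
Outlet amounts (n = n₀ + Σ ν·ξ):
  Q: 335 − 2(106.3) − 1(30.36) = 92.12
  R: 0 + 1(106.3) = 106.3
  V: 0 + 1(30.36) = 30.36
  P: 0 + 1(30.36) = 30.36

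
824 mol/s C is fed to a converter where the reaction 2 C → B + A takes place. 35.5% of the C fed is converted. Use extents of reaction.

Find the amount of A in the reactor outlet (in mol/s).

C reacted = 0.355 × 824 = 292.5 mol/s; ν_C = −2, so ξ = 292.5/2 = 146.3 mol/s.
Outlet amounts (n = n₀ + ν ξ):
  C: 824 − 2(146.3) = 531.5
  B: 0 + 1(146.3) = 146.3
  A: 0 + 1(146.3) = 146.3

146 mol/s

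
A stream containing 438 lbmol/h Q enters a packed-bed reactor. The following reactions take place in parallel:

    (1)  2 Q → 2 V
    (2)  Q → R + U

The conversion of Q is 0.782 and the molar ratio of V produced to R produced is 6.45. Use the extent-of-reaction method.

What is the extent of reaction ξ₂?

Conversion of Q: Q consumed = 0.782 × 438 = 342.5 lbmol/h = 2ξ₁ + 1ξ₂.
Selectivity: 2ξ₁ / (1ξ₂) = 6.45 → ξ₁ = 3.225 ξ₂.
Substitute: (2·3.225 + 1) ξ₂ = 342.5 → ξ₂ = 45.98 lbmol/h, ξ₁ = 148.3 lbmol/h.
Outlet amounts (n = n₀ + Σ ν·ξ):
  Q: 438 − 2(148.3) − 1(45.98) = 95.48
  V: 0 + 2(148.3) = 296.5
  R: 0 + 1(45.98) = 45.98
  U: 0 + 1(45.98) = 45.98

ξ₂ = 46 lbmol/h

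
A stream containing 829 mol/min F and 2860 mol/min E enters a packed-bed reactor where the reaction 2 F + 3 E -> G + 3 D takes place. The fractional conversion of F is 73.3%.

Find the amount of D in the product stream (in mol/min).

F reacted = 0.733 × 829 = 607.7 mol/min; ν_F = −2, so ξ = 607.7/2 = 303.8 mol/min.
Outlet amounts (n = n₀ + ν ξ):
  F: 829 − 2(303.8) = 221.3
  E: 2860 − 3(303.8) = 1949
  G: 0 + 1(303.8) = 303.8
  D: 0 + 3(303.8) = 911.5

911 mol/min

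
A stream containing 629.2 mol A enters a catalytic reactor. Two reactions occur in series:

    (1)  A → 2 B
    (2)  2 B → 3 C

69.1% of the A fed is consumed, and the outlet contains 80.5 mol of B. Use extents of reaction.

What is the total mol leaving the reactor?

Conversion of A: A consumed = 1ξ₁ = 0.691 × 629.2 → ξ₁ = 434.8 mol.
B balance: n_B = 0 + 2ξ₁ − 2ξ₂ = 80.5 → ξ₂ = (2·434.8 − 80.5)/2 = 394.5 mol.
Outlet amounts (n = n₀ + Σ ν·ξ):
  A: 629.2 − 1(434.8) = 194.4
  B: 0 + 2(434.8) − 2(394.5) = 80.5
  C: 0 + 3(394.5) = 1184
Total out = 194.4 + 80.5 + 1184 = 1459 mol.

1460 mol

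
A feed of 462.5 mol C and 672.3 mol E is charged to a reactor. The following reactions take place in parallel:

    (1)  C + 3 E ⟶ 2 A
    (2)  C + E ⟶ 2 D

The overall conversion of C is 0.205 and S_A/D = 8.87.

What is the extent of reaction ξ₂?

Conversion of C: C consumed = 0.205 × 462.5 = 94.81 mol = 1ξ₁ + 1ξ₂.
Selectivity: 2ξ₁ / (2ξ₂) = 8.87 → ξ₁ = 8.87 ξ₂.
Substitute: (1·8.87 + 1) ξ₂ = 94.81 → ξ₂ = 9.606 mol, ξ₁ = 85.21 mol.
Outlet amounts (n = n₀ + Σ ν·ξ):
  C: 462.5 − 1(85.21) − 1(9.606) = 367.7
  E: 672.3 − 3(85.21) − 1(9.606) = 407.1
  A: 0 + 2(85.21) = 170.4
  D: 0 + 2(9.606) = 19.21

ξ₂ = 9.61 mol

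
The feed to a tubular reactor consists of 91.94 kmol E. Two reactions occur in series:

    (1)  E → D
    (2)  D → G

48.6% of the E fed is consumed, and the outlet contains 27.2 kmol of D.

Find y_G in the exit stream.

Conversion of E: E consumed = 1ξ₁ = 0.486 × 91.94 → ξ₁ = 44.68 kmol.
D balance: n_D = 0 + 1ξ₁ − 1ξ₂ = 27.2 → ξ₂ = (1·44.68 − 27.2)/1 = 17.48 kmol.
Outlet amounts (n = n₀ + Σ ν·ξ):
  E: 91.94 − 1(44.68) = 47.26
  D: 0 + 1(44.68) − 1(17.48) = 27.2
  G: 0 + 1(17.48) = 17.48
Total out = 91.94 kmol; y_G = 17.48 / 91.94 = 0.1902.

0.19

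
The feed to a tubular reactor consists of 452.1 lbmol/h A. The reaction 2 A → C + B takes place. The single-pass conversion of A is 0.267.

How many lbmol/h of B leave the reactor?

60.4 lbmol/h

A reacted = 0.267 × 452.1 = 120.7 lbmol/h; ν_A = −2, so ξ = 120.7/2 = 60.36 lbmol/h.
Outlet amounts (n = n₀ + ν ξ):
  A: 452.1 − 2(60.36) = 331.4
  C: 0 + 1(60.36) = 60.36
  B: 0 + 1(60.36) = 60.36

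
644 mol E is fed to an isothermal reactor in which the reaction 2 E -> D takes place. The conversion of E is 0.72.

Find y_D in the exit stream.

0.562

E reacted = 0.72 × 644 = 463.7 mol; ν_E = −2, so ξ = 463.7/2 = 231.8 mol.
Outlet amounts (n = n₀ + ν ξ):
  E: 644 − 2(231.8) = 180.3
  D: 0 + 1(231.8) = 231.8
Total out = 412.2 mol; y_D = 231.8 / 412.2 = 0.5625.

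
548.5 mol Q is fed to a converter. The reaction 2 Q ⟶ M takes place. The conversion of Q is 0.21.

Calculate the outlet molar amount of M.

57.6 mol

Q reacted = 0.21 × 548.5 = 115.2 mol; ν_Q = −2, so ξ = 115.2/2 = 57.59 mol.
Outlet amounts (n = n₀ + ν ξ):
  Q: 548.5 − 2(57.59) = 433.3
  M: 0 + 1(57.59) = 57.59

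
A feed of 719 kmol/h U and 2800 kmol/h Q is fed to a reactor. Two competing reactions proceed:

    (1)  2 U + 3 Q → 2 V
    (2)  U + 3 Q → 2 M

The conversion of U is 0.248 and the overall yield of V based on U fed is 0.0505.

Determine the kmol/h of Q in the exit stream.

2320 kmol/h

Yield of V: 2ξ₁ / 719 = 0.0505 → ξ₁ = 18.15 kmol/h.
Conversion of U: 2ξ₁ + 1ξ₂ = 0.248 × 719 = 178.3 → ξ₂ = 142 kmol/h.
Outlet amounts (n = n₀ + Σ ν·ξ):
  U: 719 − 2(18.15) − 1(142) = 540.7
  Q: 2800 − 3(18.15) − 3(142) = 2320
  V: 0 + 2(18.15) = 36.31
  M: 0 + 2(142) = 284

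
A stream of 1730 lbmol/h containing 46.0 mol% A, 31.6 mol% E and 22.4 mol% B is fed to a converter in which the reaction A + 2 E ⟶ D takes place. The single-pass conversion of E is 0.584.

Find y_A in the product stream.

0.451

E reacted = 0.584 × 546.7 = 319.3 lbmol/h; ν_E = −2, so ξ = 319.3/2 = 159.6 lbmol/h.
Outlet amounts (n = n₀ + ν ξ):
  A: 795.8 − 1(159.6) = 636.2
  E: 546.7 − 2(159.6) = 227.4
  D: 0 + 1(159.6) = 159.6
  B: 387.5 (inert)
Total out = 1411 lbmol/h; y_A = 636.2 / 1411 = 0.4509.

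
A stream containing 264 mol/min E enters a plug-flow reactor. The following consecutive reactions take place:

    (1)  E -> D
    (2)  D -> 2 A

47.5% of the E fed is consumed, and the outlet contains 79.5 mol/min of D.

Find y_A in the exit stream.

Conversion of E: E consumed = 1ξ₁ = 0.475 × 264 → ξ₁ = 125.4 mol/min.
D balance: n_D = 0 + 1ξ₁ − 1ξ₂ = 79.5 → ξ₂ = (1·125.4 − 79.5)/1 = 45.9 mol/min.
Outlet amounts (n = n₀ + Σ ν·ξ):
  E: 264 − 1(125.4) = 138.6
  D: 0 + 1(125.4) − 1(45.9) = 79.5
  A: 0 + 2(45.9) = 91.8
Total out = 309.9 mol/min; y_A = 91.8 / 309.9 = 0.2962.

0.296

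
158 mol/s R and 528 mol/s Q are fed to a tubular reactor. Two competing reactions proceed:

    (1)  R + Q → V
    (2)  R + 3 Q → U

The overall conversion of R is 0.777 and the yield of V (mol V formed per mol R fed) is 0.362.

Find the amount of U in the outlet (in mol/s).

65.6 mol/s

Yield of V: 1ξ₁ / 158 = 0.362 → ξ₁ = 57.2 mol/s.
Conversion of R: 1ξ₁ + 1ξ₂ = 0.777 × 158 = 122.8 → ξ₂ = 65.57 mol/s.
Outlet amounts (n = n₀ + Σ ν·ξ):
  R: 158 − 1(57.2) − 1(65.57) = 35.23
  Q: 528 − 1(57.2) − 3(65.57) = 274.1
  V: 0 + 1(57.2) = 57.2
  U: 0 + 1(65.57) = 65.57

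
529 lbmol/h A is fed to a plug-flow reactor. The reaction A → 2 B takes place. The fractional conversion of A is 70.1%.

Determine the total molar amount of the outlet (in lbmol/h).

900 lbmol/h

A reacted = 0.701 × 529 = 370.8 lbmol/h; ν_A = −1, so ξ = 370.8/1 = 370.8 lbmol/h.
Outlet amounts (n = n₀ + ν ξ):
  A: 529 − 1(370.8) = 158.2
  B: 0 + 2(370.8) = 741.7
Total out = 158.2 + 741.7 = 899.8 lbmol/h.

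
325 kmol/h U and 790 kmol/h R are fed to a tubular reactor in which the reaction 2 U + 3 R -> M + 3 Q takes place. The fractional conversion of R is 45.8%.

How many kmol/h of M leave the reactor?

R reacted = 0.458 × 790 = 361.8 kmol/h; ν_R = −3, so ξ = 361.8/3 = 120.6 kmol/h.
Outlet amounts (n = n₀ + ν ξ):
  U: 325 − 2(120.6) = 83.79
  R: 790 − 3(120.6) = 428.2
  M: 0 + 1(120.6) = 120.6
  Q: 0 + 3(120.6) = 361.8

121 kmol/h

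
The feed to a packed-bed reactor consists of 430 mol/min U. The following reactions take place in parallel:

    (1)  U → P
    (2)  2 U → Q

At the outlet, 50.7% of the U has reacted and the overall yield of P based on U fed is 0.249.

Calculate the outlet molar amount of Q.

Yield of P: 1ξ₁ / 430 = 0.249 → ξ₁ = 107.1 mol/min.
Conversion of U: 1ξ₁ + 2ξ₂ = 0.507 × 430 = 218 → ξ₂ = 55.47 mol/min.
Outlet amounts (n = n₀ + Σ ν·ξ):
  U: 430 − 1(107.1) − 2(55.47) = 212
  P: 0 + 1(107.1) = 107.1
  Q: 0 + 1(55.47) = 55.47

55.5 mol/min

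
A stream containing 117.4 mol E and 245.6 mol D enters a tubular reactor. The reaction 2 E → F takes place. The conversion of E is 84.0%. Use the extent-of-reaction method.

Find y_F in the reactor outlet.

E reacted = 0.84 × 117.4 = 98.62 mol; ν_E = −2, so ξ = 98.62/2 = 49.31 mol.
Outlet amounts (n = n₀ + ν ξ):
  E: 117.4 − 2(49.31) = 18.78
  F: 0 + 1(49.31) = 49.31
  D: 245.6 (inert)
Total out = 313.7 mol; y_F = 49.31 / 313.7 = 0.1572.

0.157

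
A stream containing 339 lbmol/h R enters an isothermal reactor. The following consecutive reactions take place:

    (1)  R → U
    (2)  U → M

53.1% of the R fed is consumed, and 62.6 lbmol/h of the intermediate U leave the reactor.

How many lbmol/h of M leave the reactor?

Conversion of R: R consumed = 1ξ₁ = 0.531 × 339 → ξ₁ = 180 lbmol/h.
U balance: n_U = 0 + 1ξ₁ − 1ξ₂ = 62.6 → ξ₂ = (1·180 − 62.6)/1 = 117.4 lbmol/h.
Outlet amounts (n = n₀ + Σ ν·ξ):
  R: 339 − 1(180) = 159
  U: 0 + 1(180) − 1(117.4) = 62.6
  M: 0 + 1(117.4) = 117.4

117 lbmol/h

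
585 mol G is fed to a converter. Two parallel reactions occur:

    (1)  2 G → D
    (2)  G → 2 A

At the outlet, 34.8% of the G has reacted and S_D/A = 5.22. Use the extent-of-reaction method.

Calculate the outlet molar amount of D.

Conversion of G: G consumed = 0.348 × 585 = 203.6 mol = 2ξ₁ + 1ξ₂.
Selectivity: 1ξ₁ / (2ξ₂) = 5.22 → ξ₁ = 10.44 ξ₂.
Substitute: (2·10.44 + 1) ξ₂ = 203.6 → ξ₂ = 9.304 mol, ξ₁ = 97.14 mol.
Outlet amounts (n = n₀ + Σ ν·ξ):
  G: 585 − 2(97.14) − 1(9.304) = 381.4
  D: 0 + 1(97.14) = 97.14
  A: 0 + 2(9.304) = 18.61

97.1 mol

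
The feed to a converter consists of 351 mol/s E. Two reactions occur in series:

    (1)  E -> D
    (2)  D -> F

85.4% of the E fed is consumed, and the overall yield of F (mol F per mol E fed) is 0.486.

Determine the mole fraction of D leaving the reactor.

0.368

Conversion of E: E consumed = 1ξ₁ = 0.854 × 351 → ξ₁ = 299.8 mol/s.
Yield of F: 1ξ₂ / 351 = 0.486 → ξ₂ = 170.6 mol/s.
Outlet amounts (n = n₀ + Σ ν·ξ):
  E: 351 − 1(299.8) = 51.25
  D: 0 + 1(299.8) − 1(170.6) = 129.2
  F: 0 + 1(170.6) = 170.6
Total out = 351 mol/s; y_D = 129.2 / 351 = 0.368.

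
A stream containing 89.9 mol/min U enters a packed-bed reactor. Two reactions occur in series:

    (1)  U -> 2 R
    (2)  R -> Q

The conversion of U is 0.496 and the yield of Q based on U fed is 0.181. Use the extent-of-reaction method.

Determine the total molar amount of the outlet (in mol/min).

Conversion of U: U consumed = 1ξ₁ = 0.496 × 89.9 → ξ₁ = 44.59 mol/min.
Yield of Q: 1ξ₂ / 89.9 = 0.181 → ξ₂ = 16.27 mol/min.
Outlet amounts (n = n₀ + Σ ν·ξ):
  U: 89.9 − 1(44.59) = 45.31
  R: 0 + 2(44.59) − 1(16.27) = 72.91
  Q: 0 + 1(16.27) = 16.27
Total out = 45.31 + 72.91 + 16.27 = 134.5 mol/min.

134 mol/min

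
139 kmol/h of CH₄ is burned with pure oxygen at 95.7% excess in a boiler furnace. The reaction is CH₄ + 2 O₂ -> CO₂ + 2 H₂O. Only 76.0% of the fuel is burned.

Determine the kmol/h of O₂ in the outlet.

Stoichiometric O₂ = 2 × 139 = 278 kmol/h; O₂ fed = 278 × 1.957 = 544 kmol/h.
Fuel reacted = 0.76 × 139 → ξ = 105.6 kmol/h.
Outlet (n = n₀ + ν ξ):
  CH₄: 139 − 1(105.6) = 33.36
  O₂: 544 − 2(105.6) = 332.8
  CO₂: 0 + 1(105.6) = 105.6
  H₂O: 0 + 2(105.6) = 211.3

333 kmol/h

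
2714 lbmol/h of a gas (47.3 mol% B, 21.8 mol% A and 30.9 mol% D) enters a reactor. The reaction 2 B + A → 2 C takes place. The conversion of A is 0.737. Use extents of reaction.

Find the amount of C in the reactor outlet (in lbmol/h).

872 lbmol/h

A reacted = 0.737 × 591.7 = 436 lbmol/h; ν_A = −1, so ξ = 436/1 = 436 lbmol/h.
Outlet amounts (n = n₀ + ν ξ):
  B: 1284 − 2(436) = 411.6
  A: 591.7 − 1(436) = 155.6
  C: 0 + 2(436) = 872.1
  D: 838.6 (inert)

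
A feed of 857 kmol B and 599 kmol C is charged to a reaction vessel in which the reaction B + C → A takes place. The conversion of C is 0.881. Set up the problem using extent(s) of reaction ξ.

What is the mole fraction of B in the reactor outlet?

C reacted = 0.881 × 599 = 527.7 kmol; ν_C = −1, so ξ = 527.7/1 = 527.7 kmol.
Outlet amounts (n = n₀ + ν ξ):
  B: 857 − 1(527.7) = 329.3
  C: 599 − 1(527.7) = 71.28
  A: 0 + 1(527.7) = 527.7
Total out = 928.3 kmol; y_B = 329.3 / 928.3 = 0.3547.

0.355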